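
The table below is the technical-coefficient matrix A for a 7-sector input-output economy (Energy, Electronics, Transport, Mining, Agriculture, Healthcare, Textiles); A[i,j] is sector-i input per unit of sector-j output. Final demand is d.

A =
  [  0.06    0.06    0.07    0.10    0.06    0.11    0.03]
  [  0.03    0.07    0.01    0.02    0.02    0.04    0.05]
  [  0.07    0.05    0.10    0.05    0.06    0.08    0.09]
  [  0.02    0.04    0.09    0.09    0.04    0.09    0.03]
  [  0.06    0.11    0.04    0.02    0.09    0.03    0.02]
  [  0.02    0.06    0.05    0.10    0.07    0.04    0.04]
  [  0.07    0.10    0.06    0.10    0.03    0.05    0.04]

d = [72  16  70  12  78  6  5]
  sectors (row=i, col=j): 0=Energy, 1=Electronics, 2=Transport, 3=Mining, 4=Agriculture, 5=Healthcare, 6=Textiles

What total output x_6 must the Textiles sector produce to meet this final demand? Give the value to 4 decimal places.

Form M = I − A:
  [  0.94   -0.06   -0.07   -0.10   -0.06   -0.11   -0.03]
  [ -0.03    0.93   -0.01   -0.02   -0.02   -0.04   -0.05]
  [ -0.07   -0.05    0.90   -0.05   -0.06   -0.08   -0.09]
  [ -0.02   -0.04   -0.09    0.91   -0.04   -0.09   -0.03]
  [ -0.06   -0.11   -0.04   -0.02    0.91   -0.03   -0.02]
  [ -0.02   -0.06   -0.05   -0.10   -0.07    0.96   -0.04]
  [ -0.07   -0.10   -0.06   -0.10   -0.03   -0.05    0.96]
Leontief inverse L = M⁻¹:
  [  1.0946    0.1135    0.1200    0.1566    0.1040    0.1615    0.0652]
  [  0.0469    1.0976    0.0300    0.0459    0.0382    0.0626    0.0663]
  [  0.1107    0.1086    1.1525    0.1089    0.1050    0.1334    0.1283]
  [  0.0490    0.0833    0.1332    1.1363    0.0760    0.1323    0.0610]
  [  0.0876    0.1534    0.0703    0.0536    1.1215    0.0647    0.0451]
  [  0.0472    0.1027    0.0878    0.1403    0.1025    1.0785    0.0665]
  [  0.1019    0.1482    0.1045    0.1504    0.0664    0.0986    1.0726]
Total output x = L · d:
  x_0 = 1.0946·72 + 0.1135·16 + 0.1200·70 + 0.1566·12 + 0.1040·78 + 0.1615·6 + 0.0652·5 = 100.3194
  x_1 = 0.0469·72 + 1.0976·16 + 0.0300·70 + 0.0459·12 + 0.0382·78 + 0.0626·6 + 0.0663·5 = 27.2827
  x_2 = 0.1107·72 + 0.1086·16 + 1.1525·70 + 0.1089·12 + 0.1050·78 + 0.1334·6 + 0.1283·5 = 101.3154
  x_3 = 0.0490·72 + 0.0833·16 + 0.1332·70 + 1.1363·12 + 0.0760·78 + 0.1323·6 + 0.0610·5 = 34.8372
  x_4 = 0.0876·72 + 0.1534·16 + 0.0703·70 + 0.0536·12 + 1.1215·78 + 0.0647·6 + 0.0451·5 = 102.4165
  x_5 = 0.0472·72 + 0.1027·16 + 0.0878·70 + 0.1403·12 + 0.1025·78 + 1.0785·6 + 0.0665·5 = 27.6674
  x_6 = 0.1019·72 + 0.1482·16 + 0.1045·70 + 0.1504·12 + 0.0664·78 + 0.0986·6 + 1.0726·5 = 29.9678

29.9678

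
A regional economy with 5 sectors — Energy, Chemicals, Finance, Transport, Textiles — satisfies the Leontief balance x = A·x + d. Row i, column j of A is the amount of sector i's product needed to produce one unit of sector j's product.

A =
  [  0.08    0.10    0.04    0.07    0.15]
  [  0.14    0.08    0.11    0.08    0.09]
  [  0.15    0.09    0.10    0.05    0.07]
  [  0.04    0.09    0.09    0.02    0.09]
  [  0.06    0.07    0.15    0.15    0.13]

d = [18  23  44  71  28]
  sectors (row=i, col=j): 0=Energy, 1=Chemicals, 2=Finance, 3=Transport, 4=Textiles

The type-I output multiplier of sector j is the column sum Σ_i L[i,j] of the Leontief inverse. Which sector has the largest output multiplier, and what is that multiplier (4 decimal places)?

Form M = I − A:
  [  0.92   -0.10   -0.04   -0.07   -0.15]
  [ -0.14    0.92   -0.11   -0.08   -0.09]
  [ -0.15   -0.09    0.90   -0.05   -0.07]
  [ -0.04   -0.09   -0.09    0.98   -0.09]
  [ -0.06   -0.07   -0.15   -0.15    0.87]
Leontief inverse L = M⁻¹:
  [  1.1552    0.1700    0.1263    0.1398    0.2414]
  [  0.2280    1.1604    0.1988    0.1504    0.1909]
  [  0.2333    0.1646    1.1805    0.1155    0.1642]
  [  0.1039    0.1431    0.1552    1.0713    0.1560]
  [  0.1561    0.1582    0.2550    0.2264    1.2366]
Total output x = L · d:
  x_0 = 1.1552·18 + 0.1700·23 + 0.1263·44 + 0.1398·71 + 0.2414·28 = 46.9455
  x_1 = 0.2280·18 + 1.1604·23 + 0.1988·44 + 0.1504·71 + 0.1909·28 = 55.5637
  x_2 = 0.2333·18 + 0.1646·23 + 1.1805·44 + 0.1155·71 + 0.1642·28 = 72.7216
  x_3 = 0.1039·18 + 0.1431·23 + 0.1552·44 + 1.0713·71 + 0.1560·28 = 92.4249
  x_4 = 0.1561·18 + 0.1582·23 + 0.2550·44 + 0.2264·71 + 1.2366·28 = 68.3657
Output multipliers (column sums of L):
  Energy: 1.8765
  Chemicals: 1.7963
  Finance: 1.9159
  Transport: 1.7033
  Textiles: 1.9891

Textiles (1.9891)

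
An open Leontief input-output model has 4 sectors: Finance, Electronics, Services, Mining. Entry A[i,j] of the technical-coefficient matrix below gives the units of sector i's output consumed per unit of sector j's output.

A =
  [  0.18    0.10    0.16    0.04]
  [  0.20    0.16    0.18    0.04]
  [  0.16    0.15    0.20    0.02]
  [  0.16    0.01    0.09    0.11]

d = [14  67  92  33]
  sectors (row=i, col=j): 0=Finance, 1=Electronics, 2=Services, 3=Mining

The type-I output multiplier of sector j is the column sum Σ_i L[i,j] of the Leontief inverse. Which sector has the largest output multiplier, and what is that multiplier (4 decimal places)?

Form M = I − A:
  [  0.82   -0.10   -0.16   -0.04]
  [ -0.20    0.84   -0.18   -0.04]
  [ -0.16   -0.15    0.80   -0.02]
  [ -0.16   -0.01   -0.09    0.89]
Leontief inverse L = M⁻¹:
  [  1.3528    0.2207    0.3290    0.0781]
  [  0.4116    1.3096    0.3867    0.0860]
  [  0.3548    0.2918    1.3934    0.0604]
  [  0.2837    0.0839    0.2044    1.1447]
Total output x = L · d:
  x_0 = 1.3528·14 + 0.2207·67 + 0.3290·92 + 0.0781·33 = 66.5743
  x_1 = 0.4116·14 + 1.3096·67 + 0.3867·92 + 0.0860·33 = 131.9147
  x_2 = 0.3548·14 + 0.2918·67 + 1.3934·92 + 0.0604·33 = 154.7032
  x_3 = 0.2837·14 + 0.0839·67 + 0.2044·92 + 1.1447·33 = 66.1734
Output multipliers (column sums of L):
  Finance: 2.4030
  Electronics: 1.9060
  Services: 2.3135
  Mining: 1.3692

Finance (2.4030)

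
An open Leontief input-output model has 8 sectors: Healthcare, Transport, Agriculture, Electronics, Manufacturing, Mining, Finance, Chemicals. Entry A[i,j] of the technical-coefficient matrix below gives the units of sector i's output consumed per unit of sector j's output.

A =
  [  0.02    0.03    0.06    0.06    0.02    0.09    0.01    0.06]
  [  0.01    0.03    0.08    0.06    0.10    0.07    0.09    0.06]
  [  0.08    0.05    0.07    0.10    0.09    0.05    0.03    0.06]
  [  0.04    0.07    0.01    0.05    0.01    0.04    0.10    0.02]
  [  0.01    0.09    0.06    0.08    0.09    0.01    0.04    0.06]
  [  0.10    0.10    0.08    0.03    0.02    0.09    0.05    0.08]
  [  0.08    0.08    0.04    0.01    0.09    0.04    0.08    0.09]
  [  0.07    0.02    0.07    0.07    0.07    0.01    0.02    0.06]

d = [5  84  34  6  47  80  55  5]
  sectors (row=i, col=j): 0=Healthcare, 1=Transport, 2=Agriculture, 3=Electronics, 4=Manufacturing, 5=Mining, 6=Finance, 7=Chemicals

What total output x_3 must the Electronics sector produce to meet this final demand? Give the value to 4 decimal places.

33.4193

Form M = I − A:
  [  0.98   -0.03   -0.06   -0.06   -0.02   -0.09   -0.01   -0.06]
  [ -0.01    0.97   -0.08   -0.06   -0.10   -0.07   -0.09   -0.06]
  [ -0.08   -0.05    0.93   -0.10   -0.09   -0.05   -0.03   -0.06]
  [ -0.04   -0.07   -0.01    0.95   -0.01   -0.04   -0.10   -0.02]
  [ -0.01   -0.09   -0.06   -0.08    0.91   -0.01   -0.04   -0.06]
  [ -0.10   -0.10   -0.08   -0.03   -0.02    0.91   -0.05   -0.08]
  [ -0.08   -0.08   -0.04   -0.01   -0.09   -0.04    0.92   -0.09]
  [ -0.07   -0.02   -0.07   -0.07   -0.07   -0.01   -0.02    0.94]
Leontief inverse L = M⁻¹:
  [  1.0568    0.0683    0.0986    0.0978    0.0561    0.1231    0.0433    0.0984]
  [  0.0594    1.0881    0.1334    0.1136    0.1606    0.1111    0.1394    0.1172]
  [  0.1252    0.1055    1.1238    0.1575    0.1460    0.0955    0.0795    0.1149]
  [  0.0724    0.1073    0.0454    1.0811    0.0496    0.0727    0.1377    0.0599]
  [  0.0460    0.1361    0.1053    0.1291    1.1443    0.0440    0.0857    0.1061]
  [  0.1529    0.1553    0.1430    0.0891    0.0816    1.1446    0.1001    0.1429]
  [  0.1245    0.1321    0.0967    0.0646    0.1521    0.0834    1.1258    0.1485]
  [  0.1024    0.0587    0.1087    0.1139    0.1115    0.0413    0.0538    1.0992]
Total output x = L · d:
  x_0 = 1.0568·5 + 0.0683·84 + 0.0986·34 + 0.0978·6 + 0.0561·47 + 0.1231·80 + 0.0433·55 + 0.0984·5 = 30.3183
  x_1 = 0.0594·5 + 1.0881·84 + 0.1334·34 + 0.1136·6 + 0.1606·47 + 0.1111·80 + 0.1394·55 + 0.1172·5 = 121.5963
  x_2 = 0.1252·5 + 0.1055·84 + 1.1238·34 + 0.1575·6 + 0.1460·47 + 0.0955·80 + 0.0795·55 + 0.1149·5 = 68.0914
  x_3 = 0.0724·5 + 0.1073·84 + 0.0454·34 + 1.0811·6 + 0.0496·47 + 0.0727·80 + 0.1377·55 + 0.0599·5 = 33.4193
  x_4 = 0.0460·5 + 0.1361·84 + 0.1053·34 + 0.1291·6 + 1.1443·47 + 0.0440·80 + 0.0857·55 + 0.1061·5 = 78.5694
  x_5 = 0.1529·5 + 0.1553·84 + 0.1430·34 + 0.0891·6 + 0.0816·47 + 1.1446·80 + 0.1001·55 + 0.1429·5 = 120.8262
  x_6 = 0.1245·5 + 0.1321·84 + 0.0967·34 + 0.0646·6 + 0.1521·47 + 0.0834·80 + 1.1258·55 + 0.1485·5 = 91.8789
  x_7 = 0.1024·5 + 0.0587·84 + 0.1087·34 + 0.1139·6 + 0.1115·47 + 0.0413·80 + 0.0538·55 + 1.0992·5 = 26.8145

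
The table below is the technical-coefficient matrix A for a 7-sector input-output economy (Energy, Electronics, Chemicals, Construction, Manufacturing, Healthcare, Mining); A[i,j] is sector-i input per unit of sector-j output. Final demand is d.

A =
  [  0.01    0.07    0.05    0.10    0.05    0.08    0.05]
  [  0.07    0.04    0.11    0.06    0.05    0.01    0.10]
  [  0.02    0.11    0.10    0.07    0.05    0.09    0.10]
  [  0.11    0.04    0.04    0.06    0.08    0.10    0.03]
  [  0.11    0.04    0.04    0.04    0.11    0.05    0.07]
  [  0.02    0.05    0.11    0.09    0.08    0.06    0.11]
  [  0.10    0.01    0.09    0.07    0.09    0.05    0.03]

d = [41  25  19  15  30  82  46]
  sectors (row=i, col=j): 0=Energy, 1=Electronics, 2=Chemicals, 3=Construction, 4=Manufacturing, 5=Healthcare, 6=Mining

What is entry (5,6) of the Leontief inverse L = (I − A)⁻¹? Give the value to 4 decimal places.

L[5,6] = 0.1775

Form M = I − A:
  [  0.99   -0.07   -0.05   -0.10   -0.05   -0.08   -0.05]
  [ -0.07    0.96   -0.11   -0.06   -0.05   -0.01   -0.10]
  [ -0.02   -0.11    0.90   -0.07   -0.05   -0.09   -0.10]
  [ -0.11   -0.04   -0.04    0.94   -0.08   -0.10   -0.03]
  [ -0.11   -0.04   -0.04   -0.04    0.89   -0.05   -0.07]
  [ -0.02   -0.05   -0.11   -0.09   -0.08    0.94   -0.11]
  [ -0.10   -0.01   -0.09   -0.07   -0.09   -0.05    0.97]
Leontief inverse L = M⁻¹:
  [  1.0622    0.1088    0.1102    0.1529    0.1080    0.1297    0.1046]
  [  0.1224    1.0849    0.1729    0.1176    0.1096    0.0651    0.1549]
  [  0.0855    0.1627    1.1836    0.1405    0.1244    0.1532    0.1739]
  [  0.1611    0.0855    0.1038    1.1220    0.1438    0.1564    0.0906]
  [  0.1645    0.0835    0.1015    0.0998    1.1745    0.1045    0.1272]
  [  0.0861    0.1010    0.1861    0.1569    0.1541    1.1244    0.1775]
  [  0.1500    0.0566    0.1495    0.1283    0.1511    0.1072    1.0869]
Total output x = L · d:
  x_0 = 1.0622·41 + 0.1088·25 + 0.1102·19 + 0.1529·15 + 0.1080·30 + 0.1297·82 + 0.1046·46 = 69.3401
  x_1 = 0.1224·41 + 1.0849·25 + 0.1729·19 + 0.1176·15 + 0.1096·30 + 0.0651·82 + 0.1549·46 = 52.9433
  x_2 = 0.0855·41 + 0.1627·25 + 1.1836·19 + 0.1405·15 + 0.1244·30 + 0.1532·82 + 0.1739·46 = 56.4607
  x_3 = 0.1611·41 + 0.0855·25 + 0.1038·19 + 1.1220·15 + 0.1438·30 + 0.1564·82 + 0.0906·46 = 48.8501
  x_4 = 0.1645·41 + 0.0835·25 + 0.1015·19 + 0.0998·15 + 1.1745·30 + 0.1045·82 + 0.1272·46 = 61.9099
  x_5 = 0.0861·41 + 0.1010·25 + 0.1861·19 + 0.1569·15 + 0.1541·30 + 1.1244·82 + 0.1775·46 = 116.9316
  x_6 = 0.1500·41 + 0.0566·25 + 0.1495·19 + 0.1283·15 + 0.1511·30 + 0.1072·82 + 1.0869·46 = 75.6525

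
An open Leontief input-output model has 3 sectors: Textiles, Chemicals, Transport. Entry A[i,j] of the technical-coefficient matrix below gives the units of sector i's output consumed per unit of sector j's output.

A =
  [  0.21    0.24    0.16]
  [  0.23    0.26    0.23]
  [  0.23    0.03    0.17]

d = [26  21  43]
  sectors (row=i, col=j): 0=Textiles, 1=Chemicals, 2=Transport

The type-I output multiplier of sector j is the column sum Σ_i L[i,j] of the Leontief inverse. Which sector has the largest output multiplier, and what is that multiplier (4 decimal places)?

Textiles (2.6168)

Form M = I − A:
  [  0.79   -0.24   -0.16]
  [ -0.23    0.74   -0.23]
  [ -0.23   -0.03    0.83]
Leontief inverse L = M⁻¹:
  [  1.5456    0.5192    0.4418]
  [  0.6205    1.5751    0.5561]
  [  0.4507    0.2008    1.3474]
Total output x = L · d:
  x_0 = 1.5456·26 + 0.5192·21 + 0.4418·43 = 70.0872
  x_1 = 0.6205·26 + 1.5751·21 + 0.5561·43 = 73.1225
  x_2 = 0.4507·26 + 0.2008·21 + 1.3474·43 = 73.8720
Output multipliers (column sums of L):
  Textiles: 2.6168
  Chemicals: 2.2951
  Transport: 2.3453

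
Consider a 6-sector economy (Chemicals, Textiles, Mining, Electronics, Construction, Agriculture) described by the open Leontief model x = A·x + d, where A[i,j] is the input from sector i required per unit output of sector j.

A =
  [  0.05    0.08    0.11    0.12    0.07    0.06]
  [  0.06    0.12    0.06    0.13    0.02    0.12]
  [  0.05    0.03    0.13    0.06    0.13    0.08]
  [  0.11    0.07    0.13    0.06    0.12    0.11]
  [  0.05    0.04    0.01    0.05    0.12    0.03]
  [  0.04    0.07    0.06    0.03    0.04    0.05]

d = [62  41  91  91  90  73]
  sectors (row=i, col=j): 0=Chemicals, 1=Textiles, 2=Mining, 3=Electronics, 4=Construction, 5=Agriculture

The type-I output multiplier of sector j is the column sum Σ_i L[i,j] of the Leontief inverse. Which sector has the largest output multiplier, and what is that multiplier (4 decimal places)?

Form M = I − A:
  [  0.95   -0.08   -0.11   -0.12   -0.07   -0.06]
  [ -0.06    0.88   -0.06   -0.13   -0.02   -0.12]
  [ -0.05   -0.03    0.87   -0.06   -0.13   -0.08]
  [ -0.11   -0.07   -0.13    0.94   -0.12   -0.11]
  [ -0.05   -0.04   -0.01   -0.05    0.88   -0.03]
  [ -0.04   -0.07   -0.06   -0.03   -0.04    0.95]
Leontief inverse L = M⁻¹:
  [  1.1060    0.1387    0.1876    0.1844    0.1499    0.1293]
  [  0.1187    1.1876    0.1413    0.1996    0.0934    0.1955]
  [  0.0980    0.0792    1.1963    0.1153    0.2083    0.1369]
  [  0.1704    0.1375    0.2159    1.1355    0.2118    0.1845]
  [  0.0814    0.0742    0.0464    0.0877    1.1663    0.0654]
  [  0.0703    0.1058    0.1026    0.0693    0.0821    1.0897]
Total output x = L · d:
  x_0 = 1.1060·62 + 0.1387·41 + 0.1876·91 + 0.1844·91 + 0.1499·90 + 0.1293·73 = 131.0342
  x_1 = 0.1187·62 + 1.1876·41 + 0.1413·91 + 0.1996·91 + 0.0934·90 + 0.1955·73 = 109.7558
  x_2 = 0.0980·62 + 0.0792·41 + 1.1963·91 + 0.1153·91 + 0.2083·90 + 0.1369·73 = 157.4207
  x_3 = 0.1704·62 + 0.1375·41 + 0.2159·91 + 1.1355·91 + 0.2118·90 + 0.1845·73 = 171.7111
  x_4 = 0.0814·62 + 0.0742·41 + 0.0464·91 + 0.0877·91 + 1.1663·90 + 0.0654·73 = 130.0458
  x_5 = 0.0703·62 + 0.1058·41 + 0.1026·91 + 0.0693·91 + 0.0821·90 + 1.0897·73 = 111.2870
Output multipliers (column sums of L):
  Chemicals: 1.6449
  Textiles: 1.7231
  Mining: 1.8902
  Electronics: 1.7919
  Construction: 1.9118
  Agriculture: 1.8012

Construction (1.9118)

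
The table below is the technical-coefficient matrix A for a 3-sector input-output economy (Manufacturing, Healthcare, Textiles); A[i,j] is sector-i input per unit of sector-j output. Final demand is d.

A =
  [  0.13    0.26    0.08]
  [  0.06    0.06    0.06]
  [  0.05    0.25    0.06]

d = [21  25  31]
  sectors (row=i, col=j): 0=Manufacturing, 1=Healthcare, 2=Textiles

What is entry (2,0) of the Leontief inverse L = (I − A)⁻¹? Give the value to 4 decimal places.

Form M = I − A:
  [  0.87   -0.26   -0.08]
  [ -0.06    0.94   -0.06]
  [ -0.05   -0.25    0.94]
Leontief inverse L = M⁻¹:
  [  1.1813    0.3596    0.1235]
  [  0.0808    1.1068    0.0775]
  [  0.0843    0.3135    1.0910]
Total output x = L · d:
  x_0 = 1.1813·21 + 0.3596·25 + 0.1235·31 = 37.6258
  x_1 = 0.0808·21 + 1.1068·25 + 0.0775·31 = 31.7695
  x_2 = 0.0843·21 + 0.3135·25 + 1.0910·31 = 43.4294

L[2,0] = 0.0843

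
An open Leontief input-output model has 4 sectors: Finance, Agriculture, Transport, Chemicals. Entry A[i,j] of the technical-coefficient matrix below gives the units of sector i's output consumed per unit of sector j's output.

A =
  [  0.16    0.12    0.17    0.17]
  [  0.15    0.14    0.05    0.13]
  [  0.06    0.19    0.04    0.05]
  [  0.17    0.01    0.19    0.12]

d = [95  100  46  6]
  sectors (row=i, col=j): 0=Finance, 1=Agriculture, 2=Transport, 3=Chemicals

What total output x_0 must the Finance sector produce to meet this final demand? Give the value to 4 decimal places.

167.1923

Form M = I − A:
  [  0.84   -0.12   -0.17   -0.17]
  [ -0.15    0.86   -0.05   -0.13]
  [ -0.06   -0.19    0.96   -0.05]
  [ -0.17   -0.01   -0.19    0.88]
Leontief inverse L = M⁻¹:
  [  1.3211    0.2562    0.3088    0.3106]
  [  0.2835    1.2414    0.1638    0.2475]
  [  0.1539    0.2680    1.1091    0.1323]
  [  0.2917    0.1215    0.3010    1.2278]
Total output x = L · d:
  x_0 = 1.3211·95 + 0.2562·100 + 0.3088·46 + 0.3106·6 = 167.1923
  x_1 = 0.2835·95 + 1.2414·100 + 0.1638·46 + 0.2475·6 = 160.0918
  x_2 = 0.1539·95 + 0.2680·100 + 1.1091·46 + 0.1323·6 = 93.2315
  x_3 = 0.2917·95 + 0.1215·100 + 0.3010·46 + 1.2278·6 = 61.0654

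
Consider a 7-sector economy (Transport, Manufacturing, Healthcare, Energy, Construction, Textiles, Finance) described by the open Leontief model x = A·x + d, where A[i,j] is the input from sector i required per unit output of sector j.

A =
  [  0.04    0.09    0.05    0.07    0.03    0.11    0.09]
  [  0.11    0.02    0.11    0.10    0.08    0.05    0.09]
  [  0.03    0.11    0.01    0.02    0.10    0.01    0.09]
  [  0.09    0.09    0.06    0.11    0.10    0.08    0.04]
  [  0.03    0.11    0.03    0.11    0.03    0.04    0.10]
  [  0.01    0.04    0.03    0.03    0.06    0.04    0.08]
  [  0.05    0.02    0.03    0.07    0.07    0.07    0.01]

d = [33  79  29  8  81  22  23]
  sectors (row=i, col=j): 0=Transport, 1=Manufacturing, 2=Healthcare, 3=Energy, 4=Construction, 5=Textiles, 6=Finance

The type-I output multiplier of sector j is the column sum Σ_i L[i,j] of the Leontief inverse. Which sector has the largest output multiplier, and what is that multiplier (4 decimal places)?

Form M = I − A:
  [  0.96   -0.09   -0.05   -0.07   -0.03   -0.11   -0.09]
  [ -0.11    0.98   -0.11   -0.10   -0.08   -0.05   -0.09]
  [ -0.03   -0.11    0.99   -0.02   -0.10   -0.01   -0.09]
  [ -0.09   -0.09   -0.06    0.89   -0.10   -0.08   -0.04]
  [ -0.03   -0.11   -0.03   -0.11    0.97   -0.04   -0.10]
  [ -0.01   -0.04   -0.03   -0.03   -0.06    0.96   -0.08]
  [ -0.05   -0.02   -0.03   -0.07   -0.07   -0.07    0.99]
Leontief inverse L = M⁻¹:
  [  1.0850    0.1412    0.0903    0.1310    0.0884    0.1579    0.1467]
  [  0.1601    1.0923    0.1525    0.1730    0.1468    0.1089    0.1583]
  [  0.0692    0.1515    1.0450    0.0760    0.1431    0.0490    0.1365]
  [  0.1464    0.1622    0.1104    1.1905    0.1690    0.1410    0.1147]
  [  0.0801    0.1606    0.0729    0.1756    1.0888    0.0894    0.1528]
  [  0.0363    0.0720    0.0526    0.0686    0.0938    1.0680    0.1132]
  [  0.0787    0.0617    0.0560    0.1139    0.1073    0.1035    1.0518]
Total output x = L · d:
  x_0 = 1.0850·33 + 0.1412·79 + 0.0903·29 + 0.1310·8 + 0.0884·81 + 0.1579·22 + 0.1467·23 = 64.6299
  x_1 = 0.1601·33 + 1.0923·79 + 0.1525·29 + 0.1730·8 + 0.1468·81 + 0.1089·22 + 0.1583·23 = 115.3025
  x_2 = 0.0692·33 + 0.1515·79 + 1.0450·29 + 0.0760·8 + 0.1431·81 + 0.0490·22 + 0.1365·23 = 60.9723
  x_3 = 0.1464·33 + 0.1622·79 + 0.1104·29 + 1.1905·8 + 0.1690·81 + 0.1410·22 + 0.1147·23 = 49.8022
  x_4 = 0.0801·33 + 0.1606·79 + 0.0729·29 + 0.1756·8 + 1.0888·81 + 0.0894·22 + 0.1528·23 = 112.5283
  x_5 = 0.0363·33 + 0.0720·79 + 0.0526·29 + 0.0686·8 + 0.0938·81 + 1.0680·22 + 0.1132·23 = 42.6528
  x_6 = 0.0787·33 + 0.0617·79 + 0.0560·29 + 0.1139·8 + 0.1073·81 + 0.1035·22 + 1.0518·23 = 45.1672
Output multipliers (column sums of L):
  Transport: 1.6557
  Manufacturing: 1.8415
  Healthcare: 1.5797
  Energy: 1.9286
  Construction: 1.8372
  Textiles: 1.7177
  Finance: 1.8739

Energy (1.9286)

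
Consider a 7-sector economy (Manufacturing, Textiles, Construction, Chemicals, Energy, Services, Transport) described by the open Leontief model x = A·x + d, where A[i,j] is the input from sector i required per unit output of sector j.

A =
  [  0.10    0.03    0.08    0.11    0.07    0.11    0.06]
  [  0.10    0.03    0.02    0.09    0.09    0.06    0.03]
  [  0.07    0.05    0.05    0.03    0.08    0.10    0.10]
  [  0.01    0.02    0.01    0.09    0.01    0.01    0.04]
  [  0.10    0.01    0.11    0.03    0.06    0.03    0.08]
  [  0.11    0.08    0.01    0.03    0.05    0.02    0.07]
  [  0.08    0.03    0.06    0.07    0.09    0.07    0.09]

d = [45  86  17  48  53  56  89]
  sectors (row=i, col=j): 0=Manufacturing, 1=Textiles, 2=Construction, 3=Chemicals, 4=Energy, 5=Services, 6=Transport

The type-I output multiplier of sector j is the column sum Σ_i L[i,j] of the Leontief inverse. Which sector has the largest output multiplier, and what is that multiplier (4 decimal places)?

Form M = I − A:
  [  0.90   -0.03   -0.08   -0.11   -0.07   -0.11   -0.06]
  [ -0.10    0.97   -0.02   -0.09   -0.09   -0.06   -0.03]
  [ -0.07   -0.05    0.95   -0.03   -0.08   -0.10   -0.10]
  [ -0.01   -0.02   -0.01    0.91   -0.01   -0.01   -0.04]
  [ -0.10   -0.01   -0.11   -0.03    0.94   -0.03   -0.08]
  [ -0.11   -0.08   -0.01   -0.03   -0.05    0.98   -0.07]
  [ -0.08   -0.03   -0.06   -0.07   -0.09   -0.07    0.91]
Leontief inverse L = M⁻¹:
  [  1.1753    0.0651    0.1265    0.1718    0.1270    0.1634    0.1248]
  [  0.1566    1.0535    0.0579    0.1385    0.1315    0.0989    0.0767]
  [  0.1425    0.0812    1.0946    0.0830    0.1356    0.1490    0.1594]
  [  0.0281    0.0289    0.0215    1.1119    0.0253    0.0234    0.0581]
  [  0.1622    0.0368    0.1533    0.0780    1.1106    0.0806    0.1360]
  [  0.1659    0.1011    0.0461    0.0784    0.0941    1.0617    0.1127]
  [  0.1488    0.0594    0.1056    0.1244    0.1435    0.1189    1.1495]
Total output x = L · d:
  x_0 = 1.1753·45 + 0.0651·86 + 0.1265·17 + 0.1718·48 + 0.1270·53 + 0.1634·56 + 0.1248·89 = 95.8647
  x_1 = 0.1566·45 + 1.0535·86 + 0.0579·17 + 0.1385·48 + 0.1315·53 + 0.0989·56 + 0.0767·89 = 124.6192
  x_2 = 0.1425·45 + 0.0812·86 + 1.0946·17 + 0.0830·48 + 0.1356·53 + 0.1490·56 + 0.1594·89 = 65.7026
  x_3 = 0.0281·45 + 0.0289·86 + 0.0215·17 + 1.1119·48 + 0.0253·53 + 0.0234·56 + 0.0581·89 = 65.3062
  x_4 = 0.1622·45 + 0.0368·86 + 0.1533·17 + 0.0780·48 + 1.1106·53 + 0.0806·56 + 0.1360·89 = 92.3043
  x_5 = 0.1659·45 + 0.1011·86 + 0.0461·17 + 0.0784·48 + 0.0941·53 + 1.0617·56 + 0.1127·89 = 95.1798
  x_6 = 0.1488·45 + 0.0594·86 + 0.1056·17 + 0.1244·48 + 0.1435·53 + 0.1189·56 + 1.1495·89 = 136.1443
Output multipliers (column sums of L):
  Manufacturing: 1.9795
  Textiles: 1.4260
  Construction: 1.6054
  Chemicals: 1.7861
  Energy: 1.7676
  Services: 1.6959
  Transport: 1.8172

Manufacturing (1.9795)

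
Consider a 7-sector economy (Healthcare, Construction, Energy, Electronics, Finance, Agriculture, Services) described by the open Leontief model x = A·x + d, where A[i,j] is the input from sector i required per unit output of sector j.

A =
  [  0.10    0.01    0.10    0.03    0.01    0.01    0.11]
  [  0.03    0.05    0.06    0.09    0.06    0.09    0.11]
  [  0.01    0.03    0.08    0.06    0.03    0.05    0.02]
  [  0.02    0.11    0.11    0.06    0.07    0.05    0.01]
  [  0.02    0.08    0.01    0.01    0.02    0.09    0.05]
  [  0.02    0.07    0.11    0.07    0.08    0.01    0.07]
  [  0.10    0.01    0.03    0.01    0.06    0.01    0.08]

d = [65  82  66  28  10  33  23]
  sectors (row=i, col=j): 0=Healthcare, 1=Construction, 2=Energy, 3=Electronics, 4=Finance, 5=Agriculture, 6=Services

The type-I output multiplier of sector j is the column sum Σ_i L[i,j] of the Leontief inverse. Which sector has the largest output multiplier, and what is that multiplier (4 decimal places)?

Energy (1.7799)

Form M = I − A:
  [  0.90   -0.01   -0.10   -0.03   -0.01   -0.01   -0.11]
  [ -0.03    0.95   -0.06   -0.09   -0.06   -0.09   -0.11]
  [ -0.01   -0.03    0.92   -0.06   -0.03   -0.05   -0.02]
  [ -0.02   -0.11   -0.11    0.94   -0.07   -0.05   -0.01]
  [ -0.02   -0.08   -0.01   -0.01    0.98   -0.09   -0.05]
  [ -0.02   -0.07   -0.11   -0.07   -0.08    0.99   -0.07]
  [ -0.10   -0.01   -0.03   -0.01   -0.06   -0.01    0.92]
Leontief inverse L = M⁻¹:
  [  1.1324    0.0287    0.1396    0.0518    0.0325    0.0282    0.1463]
  [  0.0627    1.0905    0.1138    0.1255    0.0994    0.1225    0.1564]
  [  0.0235    0.0551    1.1135    0.0834    0.0521    0.0709    0.0427]
  [  0.0409    0.1481    0.1585    1.0976    0.1029    0.0872    0.0502]
  [  0.0396    0.1026    0.0422    0.0339    1.0448    0.1094    0.0834]
  [  0.0451    0.1044    0.1534    0.1013    0.1106    1.0441    0.1078]
  [  0.1280    0.0262    0.0589    0.0250    0.0768    0.0261    1.1131]
Total output x = L · d:
  x_0 = 1.1324·65 + 0.0287·82 + 0.1396·66 + 0.0518·28 + 0.0325·10 + 0.0282·33 + 0.1463·23 = 91.2431
  x_1 = 0.0627·65 + 1.0905·82 + 0.1138·66 + 0.1255·28 + 0.0994·10 + 0.1225·33 + 0.1564·23 = 113.1510
  x_2 = 0.0235·65 + 0.0551·82 + 1.1135·66 + 0.0834·28 + 0.0521·10 + 0.0709·33 + 0.0427·23 = 85.7193
  x_3 = 0.0409·65 + 0.1481·82 + 0.1585·66 + 1.0976·28 + 0.1029·10 + 0.0872·33 + 0.0502·23 = 61.0604
  x_4 = 0.0396·65 + 0.1026·82 + 0.0422·66 + 0.0339·28 + 1.0448·10 + 0.1094·33 + 0.0834·23 = 30.6971
  x_5 = 0.0451·65 + 0.1044·82 + 0.1534·66 + 0.1013·28 + 0.1106·10 + 1.0441·33 + 0.1078·23 = 62.4896
  x_6 = 0.1280·65 + 0.0262·82 + 0.0589·66 + 0.0250·28 + 0.0768·10 + 0.0261·33 + 1.1131·23 = 42.2877
Output multipliers (column sums of L):
  Healthcare: 1.4722
  Construction: 1.5556
  Energy: 1.7799
  Electronics: 1.5184
  Finance: 1.5192
  Agriculture: 1.4883
  Services: 1.7000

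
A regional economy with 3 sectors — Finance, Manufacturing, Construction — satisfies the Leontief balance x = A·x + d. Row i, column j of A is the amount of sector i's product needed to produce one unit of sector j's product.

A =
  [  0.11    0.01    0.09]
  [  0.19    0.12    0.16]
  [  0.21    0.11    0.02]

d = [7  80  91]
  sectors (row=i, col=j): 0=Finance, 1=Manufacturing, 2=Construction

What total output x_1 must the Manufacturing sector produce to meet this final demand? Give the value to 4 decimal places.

Form M = I − A:
  [  0.89   -0.01   -0.09]
  [ -0.19    0.88   -0.16]
  [ -0.21   -0.11    0.98]
Leontief inverse L = M⁻¹:
  [  1.1554    0.0269    0.1105]
  [  0.3006    1.1670    0.2181]
  [  0.2813    0.1368    1.0686]
Total output x = L · d:
  x_0 = 1.1554·7 + 0.0269·80 + 0.1105·91 = 20.2998
  x_1 = 0.3006·7 + 1.1670·80 + 0.2181·91 = 115.3195
  x_2 = 0.2813·7 + 0.1368·80 + 1.0686·91 = 110.1511

115.3195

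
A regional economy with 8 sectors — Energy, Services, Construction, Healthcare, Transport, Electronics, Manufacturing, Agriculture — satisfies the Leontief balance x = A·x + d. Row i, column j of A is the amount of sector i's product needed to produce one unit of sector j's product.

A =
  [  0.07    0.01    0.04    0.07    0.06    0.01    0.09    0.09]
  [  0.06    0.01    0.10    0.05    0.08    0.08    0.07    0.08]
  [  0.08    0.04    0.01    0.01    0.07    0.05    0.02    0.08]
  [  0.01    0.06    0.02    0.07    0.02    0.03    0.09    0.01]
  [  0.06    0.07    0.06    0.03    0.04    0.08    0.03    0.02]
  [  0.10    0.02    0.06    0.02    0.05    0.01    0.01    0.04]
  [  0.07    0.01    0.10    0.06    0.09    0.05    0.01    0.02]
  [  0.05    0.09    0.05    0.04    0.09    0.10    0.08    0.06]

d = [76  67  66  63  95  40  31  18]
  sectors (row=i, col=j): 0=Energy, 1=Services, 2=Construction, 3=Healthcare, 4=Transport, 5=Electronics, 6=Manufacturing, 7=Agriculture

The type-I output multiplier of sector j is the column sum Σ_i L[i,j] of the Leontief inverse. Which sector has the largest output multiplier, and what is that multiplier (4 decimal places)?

Form M = I − A:
  [  0.93   -0.01   -0.04   -0.07   -0.06   -0.01   -0.09   -0.09]
  [ -0.06    0.99   -0.10   -0.05   -0.08   -0.08   -0.07   -0.08]
  [ -0.08   -0.04    0.99   -0.01   -0.07   -0.05   -0.02   -0.08]
  [ -0.01   -0.06   -0.02    0.93   -0.02   -0.03   -0.09   -0.01]
  [ -0.06   -0.07   -0.06   -0.03    0.96   -0.08   -0.03   -0.02]
  [ -0.10   -0.02   -0.06   -0.02   -0.05    0.99   -0.01   -0.04]
  [ -0.07   -0.01   -0.10   -0.06   -0.09   -0.05    0.99   -0.02]
  [ -0.05   -0.09   -0.05   -0.04   -0.09   -0.10   -0.08    0.94]
Leontief inverse L = M⁻¹:
  [  1.1148    0.0422    0.0804    0.1053    0.1077    0.0498    0.1294    0.1255]
  [  0.1182    1.0469    0.1455    0.0863    0.1356    0.1249    0.1110    0.1243]
  [  0.1208    0.0661    1.0453    0.0376    0.1101    0.0836    0.0535    0.1136]
  [  0.0409    0.0778    0.0514    1.0948    0.0523    0.0558    0.1146    0.0325]
  [  0.1042    0.0928    0.0960    0.0575    1.0809    0.1112    0.0616    0.0557]
  [  0.1341    0.0411    0.0859    0.0438    0.0833    1.0363    0.0395    0.0708]
  [  0.1132    0.0380    0.1311    0.0875    0.1288    0.0821    1.0428    0.0546]
  [  0.1127    0.1258    0.1055    0.0801    0.1501    0.1493    0.1241    1.1073]
Total output x = L · d:
  x_0 = 1.1148·76 + 0.0422·67 + 0.0804·66 + 0.1053·63 + 0.1077·95 + 0.0498·40 + 0.1294·31 + 0.1255·18 = 118.0017
  x_1 = 0.1182·76 + 1.0469·67 + 0.1455·66 + 0.0863·63 + 0.1356·95 + 0.1249·40 + 0.1110·31 + 0.1243·18 = 117.7265
  x_2 = 0.1208·76 + 0.0661·67 + 1.0453·66 + 0.0376·63 + 0.1101·95 + 0.0836·40 + 0.0535·31 + 0.1136·18 = 102.4695
  x_3 = 0.0409·76 + 0.0778·67 + 0.0514·66 + 1.0948·63 + 0.0523·95 + 0.0558·40 + 0.1146·31 + 0.0325·18 = 92.0171
  x_4 = 0.1042·76 + 0.0928·67 + 0.0960·66 + 0.0575·63 + 1.0809·95 + 0.1112·40 + 0.0616·31 + 0.0557·18 = 134.1392
  x_5 = 0.1341·76 + 0.0411·67 + 0.0859·66 + 0.0438·63 + 0.0833·95 + 1.0363·40 + 0.0395·31 + 0.0708·18 = 73.2444
  x_6 = 0.1132·76 + 0.0380·67 + 0.1311·66 + 0.0875·63 + 0.1288·95 + 0.0821·40 + 1.0428·31 + 0.0546·18 = 74.1417
  x_7 = 0.1127·76 + 0.1258·67 + 0.1055·66 + 0.0801·63 + 0.1501·95 + 0.1493·40 + 0.1241·31 + 1.1073·18 = 73.0084
Output multipliers (column sums of L):
  Energy: 1.8590
  Services: 1.5307
  Construction: 1.7411
  Healthcare: 1.5929
  Transport: 1.8488
  Electronics: 1.6930
  Manufacturing: 1.6765
  Agriculture: 1.6843

Energy (1.8590)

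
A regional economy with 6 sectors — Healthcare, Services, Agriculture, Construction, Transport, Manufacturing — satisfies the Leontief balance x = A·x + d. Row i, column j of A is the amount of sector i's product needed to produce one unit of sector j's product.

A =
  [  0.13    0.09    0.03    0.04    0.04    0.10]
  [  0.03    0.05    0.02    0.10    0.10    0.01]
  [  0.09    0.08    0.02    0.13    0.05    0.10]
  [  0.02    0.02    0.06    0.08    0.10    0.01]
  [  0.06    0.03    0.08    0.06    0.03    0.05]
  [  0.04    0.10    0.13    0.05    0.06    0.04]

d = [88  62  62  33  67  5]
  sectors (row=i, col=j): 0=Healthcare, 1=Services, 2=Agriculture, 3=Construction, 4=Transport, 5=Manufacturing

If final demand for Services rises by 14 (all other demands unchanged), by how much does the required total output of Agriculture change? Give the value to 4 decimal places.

Form M = I − A:
  [  0.87   -0.09   -0.03   -0.04   -0.04   -0.10]
  [ -0.03    0.95   -0.02   -0.10   -0.10   -0.01]
  [ -0.09   -0.08    0.98   -0.13   -0.05   -0.10]
  [ -0.02   -0.02   -0.06    0.92   -0.10   -0.01]
  [ -0.06   -0.03   -0.08   -0.06    0.97   -0.05]
  [ -0.04   -0.10   -0.13   -0.05   -0.06    0.96]
Leontief inverse L = M⁻¹:
  [  1.1753    0.1360    0.0691    0.0885    0.0836    0.1363]
  [  0.0553    1.0719    0.0466    0.1357    0.1310    0.0300]
  [  0.1315    0.1231    1.0640    0.1832    0.1001    0.1329]
  [  0.0462    0.0425    0.0853    1.1157    0.1277    0.0324]
  [  0.0923    0.0616    0.1071    0.0993    1.0616    0.0777]
  [  0.0807    0.1401    0.1629    0.1069    0.1037    1.0750]
Total output x = L · d:
  x_0 = 1.1753·88 + 0.1360·62 + 0.0691·62 + 0.0885·33 + 0.0836·67 + 0.1363·5 = 125.3494
  x_1 = 0.0553·88 + 1.0719·62 + 0.0466·62 + 0.1357·33 + 0.1310·67 + 0.0300·5 = 87.6216
  x_2 = 0.1315·88 + 0.1231·62 + 1.0640·62 + 0.1832·33 + 0.1001·67 + 0.1329·5 = 98.5850
  x_3 = 0.0462·88 + 0.0425·62 + 0.0853·62 + 1.1157·33 + 0.1277·67 + 0.0324·5 = 57.5322
  x_4 = 0.0923·88 + 0.0616·62 + 0.1071·62 + 0.0993·33 + 1.0616·67 + 0.0777·5 = 93.3767
  x_5 = 0.0807·88 + 0.1401·62 + 0.1629·62 + 0.1069·33 + 0.1037·67 + 1.0750·5 = 41.7410
Δx_2 = L[2,1] · Δd_1 = 0.1231 · 14 = 1.7229

1.7229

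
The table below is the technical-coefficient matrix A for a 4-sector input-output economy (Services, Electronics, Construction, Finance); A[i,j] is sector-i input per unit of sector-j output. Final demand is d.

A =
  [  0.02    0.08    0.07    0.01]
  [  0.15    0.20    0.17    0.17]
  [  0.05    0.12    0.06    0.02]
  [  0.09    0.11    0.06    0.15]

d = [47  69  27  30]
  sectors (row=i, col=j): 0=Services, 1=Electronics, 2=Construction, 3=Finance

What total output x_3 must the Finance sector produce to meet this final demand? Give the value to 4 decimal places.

60.9823

Form M = I − A:
  [  0.98   -0.08   -0.07   -0.01]
  [ -0.15    0.80   -0.17   -0.17]
  [ -0.05   -0.12    0.94   -0.02]
  [ -0.09   -0.11   -0.06    0.85]
Leontief inverse L = M⁻¹:
  [  1.0486    0.1259    0.1034    0.0399]
  [  0.2476    1.3556    0.2815    0.2807]
  [  0.0906    0.1840    1.1079    0.0639]
  [  0.1495    0.2017    0.1256    1.2215]
Total output x = L · d:
  x_0 = 1.0486·47 + 0.1259·69 + 0.1034·27 + 0.0399·30 = 61.9597
  x_1 = 0.2476·47 + 1.3556·69 + 0.2815·27 + 0.2807·30 = 121.1937
  x_2 = 0.0906·47 + 0.1840·69 + 1.1079·27 + 0.0639·30 = 48.7882
  x_3 = 0.1495·47 + 0.2017·69 + 0.1256·27 + 1.2215·30 = 60.9823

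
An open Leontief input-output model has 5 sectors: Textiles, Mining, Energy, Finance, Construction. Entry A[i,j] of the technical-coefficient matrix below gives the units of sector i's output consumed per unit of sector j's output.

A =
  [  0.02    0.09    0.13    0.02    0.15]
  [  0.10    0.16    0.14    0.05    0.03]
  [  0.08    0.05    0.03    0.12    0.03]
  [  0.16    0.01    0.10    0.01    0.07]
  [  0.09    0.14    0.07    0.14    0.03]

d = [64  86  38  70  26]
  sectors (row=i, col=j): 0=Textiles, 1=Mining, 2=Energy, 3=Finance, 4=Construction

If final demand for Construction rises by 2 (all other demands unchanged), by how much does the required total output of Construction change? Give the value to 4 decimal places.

Form M = I − A:
  [  0.98   -0.09   -0.13   -0.02   -0.15]
  [ -0.10    0.84   -0.14   -0.05   -0.03]
  [ -0.08   -0.05    0.97   -0.12   -0.03]
  [ -0.16   -0.01   -0.10    0.99   -0.07]
  [ -0.09   -0.14   -0.07   -0.14    0.97]
Leontief inverse L = M⁻¹:
  [  1.0818    0.1587    0.1893    0.0788    0.1837]
  [  0.1679    1.2357    0.2171    0.1032    0.0783]
  [  0.1278    0.0909    1.0812    0.1477    0.0667]
  [  0.2009    0.0621    0.1525    1.0519    0.1136]
  [  0.1628    0.2086    0.1489    0.1847    1.0805]
Total output x = L · d:
  x_0 = 1.0818·64 + 0.1587·86 + 0.1893·38 + 0.0788·70 + 0.1837·26 = 100.3715
  x_1 = 0.1679·64 + 1.2357·86 + 0.2171·38 + 0.1032·70 + 0.0783·26 = 134.5219
  x_2 = 0.1278·64 + 0.0909·86 + 1.0812·38 + 0.1477·70 + 0.0667·26 = 69.1509
  x_3 = 0.2009·64 + 0.0621·86 + 0.1525·38 + 1.0519·70 + 0.1136·26 = 100.5783
  x_4 = 0.1628·64 + 0.2086·86 + 0.1489·38 + 0.1847·70 + 1.0805·26 = 75.0392
Δx_4 = L[4,4] · Δd_4 = 1.0805 · 2 = 2.1610

2.1610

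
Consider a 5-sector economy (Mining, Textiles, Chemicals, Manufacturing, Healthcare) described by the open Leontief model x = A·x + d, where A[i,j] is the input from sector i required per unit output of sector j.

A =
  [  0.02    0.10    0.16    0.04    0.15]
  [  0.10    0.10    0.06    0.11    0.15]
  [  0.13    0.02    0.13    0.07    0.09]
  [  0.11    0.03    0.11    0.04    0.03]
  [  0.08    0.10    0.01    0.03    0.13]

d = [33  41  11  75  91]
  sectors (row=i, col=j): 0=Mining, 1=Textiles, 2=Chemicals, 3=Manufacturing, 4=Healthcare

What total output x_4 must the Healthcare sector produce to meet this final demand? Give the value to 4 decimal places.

125.6427

Form M = I − A:
  [  0.98   -0.10   -0.16   -0.04   -0.15]
  [ -0.10    0.90   -0.06   -0.11   -0.15]
  [ -0.13   -0.02    0.87   -0.07   -0.09]
  [ -0.11   -0.03   -0.11    0.96   -0.03]
  [ -0.08   -0.10   -0.01   -0.03    0.87]
Leontief inverse L = M⁻¹:
  [  1.0960    0.1567    0.2262    0.0877    0.2424]
  [  0.1754    1.1668    0.1357    0.1587    0.2509]
  [  0.1938    0.0713    1.2058    0.1096    0.1742]
  [  0.1573    0.0673    0.1701    1.0713    0.0933]
  [  0.1286    0.1517    0.0561    0.0645    1.2058]
Total output x = L · d:
  x_0 = 1.0960·33 + 0.1567·41 + 0.2262·11 + 0.0877·75 + 0.2424·91 = 73.7179
  x_1 = 0.1754·33 + 1.1668·41 + 0.1357·11 + 0.1587·75 + 0.2509·91 = 89.8551
  x_2 = 0.1938·33 + 0.0713·41 + 1.2058·11 + 0.1096·75 + 0.1742·91 = 46.6597
  x_3 = 0.1573·33 + 0.0673·41 + 0.1701·11 + 1.0713·75 + 0.0933·91 = 98.6526
  x_4 = 0.1286·33 + 0.1517·41 + 0.0561·11 + 0.0645·75 + 1.2058·91 = 125.6427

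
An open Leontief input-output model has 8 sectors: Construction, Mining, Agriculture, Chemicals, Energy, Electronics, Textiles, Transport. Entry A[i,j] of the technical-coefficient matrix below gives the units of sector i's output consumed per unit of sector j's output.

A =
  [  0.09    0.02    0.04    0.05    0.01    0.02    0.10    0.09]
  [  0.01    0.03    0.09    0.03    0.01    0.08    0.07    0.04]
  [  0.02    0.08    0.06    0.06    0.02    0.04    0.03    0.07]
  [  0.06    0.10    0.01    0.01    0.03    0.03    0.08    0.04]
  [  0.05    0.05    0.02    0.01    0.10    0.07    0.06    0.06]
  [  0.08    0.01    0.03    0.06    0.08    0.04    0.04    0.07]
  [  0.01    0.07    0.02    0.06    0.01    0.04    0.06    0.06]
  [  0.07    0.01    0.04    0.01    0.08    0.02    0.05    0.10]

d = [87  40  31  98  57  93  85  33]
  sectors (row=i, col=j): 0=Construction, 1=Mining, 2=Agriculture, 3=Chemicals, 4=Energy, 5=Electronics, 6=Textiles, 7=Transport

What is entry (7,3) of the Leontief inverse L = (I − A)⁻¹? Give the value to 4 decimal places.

Form M = I − A:
  [  0.91   -0.02   -0.04   -0.05   -0.01   -0.02   -0.10   -0.09]
  [ -0.01    0.97   -0.09   -0.03   -0.01   -0.08   -0.07   -0.04]
  [ -0.02   -0.08    0.94   -0.06   -0.02   -0.04   -0.03   -0.07]
  [ -0.06   -0.10   -0.01    0.99   -0.03   -0.03   -0.08   -0.04]
  [ -0.05   -0.05   -0.02   -0.01    0.90   -0.07   -0.06   -0.06]
  [ -0.08   -0.01   -0.03   -0.06   -0.08    0.96   -0.04   -0.07]
  [ -0.01   -0.07   -0.02   -0.06   -0.01   -0.04    0.94   -0.06]
  [ -0.07   -0.01   -0.04   -0.01   -0.08   -0.02   -0.05    0.90]
Leontief inverse L = M⁻¹:
  [  1.1238    0.0503    0.0645    0.0753    0.0348    0.0440    0.1432    0.1383]
  [  0.0358    1.0575    0.1129    0.0543    0.0338    0.1036    0.1015    0.0789]
  [  0.0479    0.1079    1.0862    0.0811    0.0450    0.0661    0.0662    0.1102]
  [  0.0852    0.1235    0.0351    1.0321    0.0507    0.0560    0.1170    0.0781]
  [  0.0846    0.0770    0.0454    0.0341    1.1346    0.1003    0.1015    0.1071]
  [  0.1168    0.0392    0.0527    0.0822    0.1117    1.0662    0.0828    0.1171]
  [  0.0335    0.0942    0.0412    0.0783    0.0310    0.0624    1.0920    0.0939]
  [  0.1029    0.0348    0.0624    0.0307    0.1107    0.0442    0.0880    1.1459]
Total output x = L · d:
  x_0 = 1.1238·87 + 0.0503·40 + 0.0645·31 + 0.0753·98 + 0.0348·57 + 0.0440·93 + 0.1432·85 + 0.1383·33 = 131.9747
  x_1 = 0.0358·87 + 1.0575·40 + 0.1129·31 + 0.0543·98 + 0.0338·57 + 0.1036·93 + 0.1015·85 + 0.0789·33 = 77.0338
  x_2 = 0.0479·87 + 0.1079·40 + 1.0862·31 + 0.0811·98 + 0.0450·57 + 0.0661·93 + 0.0662·85 + 0.1102·33 = 68.0840
  x_3 = 0.0852·87 + 0.1235·40 + 0.0351·31 + 1.0321·98 + 0.0507·57 + 0.0560·93 + 0.1170·85 + 0.0781·33 = 135.2005
  x_4 = 0.0846·87 + 0.0770·40 + 0.0454·31 + 0.0341·98 + 1.1346·57 + 0.1003·93 + 0.1015·85 + 0.1071·33 = 101.3561
  x_5 = 0.1168·87 + 0.0392·40 + 0.0527·31 + 0.0822·98 + 0.1117·57 + 1.0662·93 + 0.0828·85 + 0.1171·33 = 137.8402
  x_6 = 0.0335·87 + 0.0942·40 + 0.0412·31 + 0.0783·98 + 0.0310·57 + 0.0624·93 + 1.0920·85 + 0.0939·33 = 119.1206
  x_7 = 0.1029·87 + 0.0348·40 + 0.0624·31 + 0.0307·98 + 0.1107·57 + 0.0442·93 + 0.0880·85 + 1.1459·33 = 71.0058

L[7,3] = 0.0307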